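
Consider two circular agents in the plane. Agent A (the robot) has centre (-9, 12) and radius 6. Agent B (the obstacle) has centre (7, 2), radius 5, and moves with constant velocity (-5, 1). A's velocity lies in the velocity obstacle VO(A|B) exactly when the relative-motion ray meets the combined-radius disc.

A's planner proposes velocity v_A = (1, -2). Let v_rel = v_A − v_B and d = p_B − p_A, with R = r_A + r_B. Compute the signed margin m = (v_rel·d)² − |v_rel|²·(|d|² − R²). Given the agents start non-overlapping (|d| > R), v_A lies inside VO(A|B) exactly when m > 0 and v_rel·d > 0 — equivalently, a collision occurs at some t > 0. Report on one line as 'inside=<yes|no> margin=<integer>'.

d = (16, -10),  |d|² = 356;  R = 6+5 = 11,  c = 356−11² = 235
v_rel = (6, -3),  |v_rel|² = 45;  v_rel·d = (6)·(16) + (-3)·(-10) = 126
45·t² − 252·t + 235 = 0  ⇒  m = 126² − 45·235 = 5301
m = 5301 > 0,  v_rel·d = 126 > 0  ⇒  inside

inside=yes margin=5301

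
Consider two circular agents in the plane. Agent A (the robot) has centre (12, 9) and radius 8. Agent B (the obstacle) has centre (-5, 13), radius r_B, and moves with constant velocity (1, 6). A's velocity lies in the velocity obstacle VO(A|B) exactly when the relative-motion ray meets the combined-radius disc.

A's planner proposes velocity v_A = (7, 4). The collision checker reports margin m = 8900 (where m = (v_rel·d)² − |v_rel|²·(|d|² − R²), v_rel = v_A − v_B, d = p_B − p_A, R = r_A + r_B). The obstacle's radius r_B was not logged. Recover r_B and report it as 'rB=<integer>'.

m = 8900
d = (-17, 4);  v_rel = (6, -2),  |v_rel|² = 40
v_rel×d = (6)·(4) − (-2)·(-17) = -10
since m = R²·40 − (-10)²:  R² = (100 + 8900) / 40 = 225
R = √225 = 15  ⇒  r_B = 15 − 8 = 7

rB=7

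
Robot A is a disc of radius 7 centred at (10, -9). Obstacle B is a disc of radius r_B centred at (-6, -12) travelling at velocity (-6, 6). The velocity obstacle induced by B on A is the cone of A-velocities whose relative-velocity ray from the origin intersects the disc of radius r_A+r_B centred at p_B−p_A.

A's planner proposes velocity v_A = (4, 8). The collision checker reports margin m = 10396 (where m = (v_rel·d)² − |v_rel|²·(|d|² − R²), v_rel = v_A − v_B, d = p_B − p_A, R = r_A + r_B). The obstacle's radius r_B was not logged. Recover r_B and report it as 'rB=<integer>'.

m = 10396
d = (-16, -3);  v_rel = (10, 2),  |v_rel|² = 104
v_rel×d = (10)·(-3) − (2)·(-16) = 2
since m = R²·104 − 2²:  R² = (4 + 10396) / 104 = 100
R = √100 = 10  ⇒  r_B = 10 − 7 = 3

rB=3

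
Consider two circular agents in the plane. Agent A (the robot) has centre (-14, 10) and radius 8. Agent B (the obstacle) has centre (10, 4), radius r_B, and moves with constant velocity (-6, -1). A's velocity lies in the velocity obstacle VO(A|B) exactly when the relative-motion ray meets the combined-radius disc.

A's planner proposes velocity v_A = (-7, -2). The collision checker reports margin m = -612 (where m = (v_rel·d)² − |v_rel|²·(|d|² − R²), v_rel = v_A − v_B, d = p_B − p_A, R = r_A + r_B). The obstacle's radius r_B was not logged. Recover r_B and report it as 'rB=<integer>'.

m = -612
d = (24, -6);  v_rel = (-1, -1),  |v_rel|² = 2
v_rel×d = (-1)·(-6) − (-1)·(24) = 30
since m = R²·2 − 30²:  R² = (900 + -612) / 2 = 144
R = √144 = 12  ⇒  r_B = 12 − 8 = 4

rB=4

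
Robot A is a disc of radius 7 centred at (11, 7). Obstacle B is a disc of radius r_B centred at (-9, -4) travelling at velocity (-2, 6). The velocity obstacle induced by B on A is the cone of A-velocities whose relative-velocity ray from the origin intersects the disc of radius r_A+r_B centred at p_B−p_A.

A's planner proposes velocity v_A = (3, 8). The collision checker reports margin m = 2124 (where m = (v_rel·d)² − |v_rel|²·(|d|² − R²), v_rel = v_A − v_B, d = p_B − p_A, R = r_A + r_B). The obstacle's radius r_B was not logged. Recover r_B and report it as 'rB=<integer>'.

m = 2124
d = (-20, -11);  v_rel = (5, 2),  |v_rel|² = 29
v_rel×d = (5)·(-11) − (2)·(-20) = -15
since m = R²·29 − (-15)²:  R² = (225 + 2124) / 29 = 81
R = √81 = 9  ⇒  r_B = 9 − 7 = 2

rB=2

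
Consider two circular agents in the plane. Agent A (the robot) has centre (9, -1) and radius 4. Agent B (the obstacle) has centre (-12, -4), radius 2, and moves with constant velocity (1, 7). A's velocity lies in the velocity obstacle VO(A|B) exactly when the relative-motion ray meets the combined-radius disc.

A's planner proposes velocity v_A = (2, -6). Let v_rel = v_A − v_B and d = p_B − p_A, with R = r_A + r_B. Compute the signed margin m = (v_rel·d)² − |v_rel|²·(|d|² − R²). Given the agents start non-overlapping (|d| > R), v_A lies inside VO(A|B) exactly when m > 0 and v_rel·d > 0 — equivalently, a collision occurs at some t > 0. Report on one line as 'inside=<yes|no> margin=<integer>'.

d = (-21, -3),  |d|² = 450;  R = 4+2 = 6,  c = 450−6² = 414
v_rel = (1, -13),  |v_rel|² = 170;  v_rel·d = (1)·(-21) + (-13)·(-3) = 18
170·t² − 36·t + 414 = 0  ⇒  m = 18² − 170·414 = -70056
m = -70056 < 0,  v_rel·d = 18 > 0  ⇒  outside

inside=no margin=-70056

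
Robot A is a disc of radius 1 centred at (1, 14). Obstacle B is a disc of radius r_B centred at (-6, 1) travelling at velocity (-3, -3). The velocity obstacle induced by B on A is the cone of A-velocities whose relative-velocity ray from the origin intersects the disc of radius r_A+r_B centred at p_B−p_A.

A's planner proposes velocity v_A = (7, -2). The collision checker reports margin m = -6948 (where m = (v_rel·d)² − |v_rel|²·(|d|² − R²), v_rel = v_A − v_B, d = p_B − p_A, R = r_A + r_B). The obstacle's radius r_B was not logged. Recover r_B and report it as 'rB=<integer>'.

m = -6948
d = (-7, -13);  v_rel = (10, 1),  |v_rel|² = 101
v_rel×d = (10)·(-13) − (1)·(-7) = -123
since m = R²·101 − (-123)²:  R² = (15129 + -6948) / 101 = 81
R = √81 = 9  ⇒  r_B = 9 − 1 = 8

rB=8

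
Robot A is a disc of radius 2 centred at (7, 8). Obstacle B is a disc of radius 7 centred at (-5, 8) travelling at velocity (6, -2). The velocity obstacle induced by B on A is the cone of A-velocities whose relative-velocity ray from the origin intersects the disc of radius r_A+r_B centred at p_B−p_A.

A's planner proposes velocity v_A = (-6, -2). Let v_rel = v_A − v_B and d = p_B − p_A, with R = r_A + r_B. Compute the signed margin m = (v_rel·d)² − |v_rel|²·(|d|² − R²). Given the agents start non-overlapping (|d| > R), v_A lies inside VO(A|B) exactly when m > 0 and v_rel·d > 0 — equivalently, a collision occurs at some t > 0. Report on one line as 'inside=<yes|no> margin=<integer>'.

d = (-12, 0),  |d|² = 144;  R = 2+7 = 9,  c = 144−9² = 63
v_rel = (-12, 0),  |v_rel|² = 144;  v_rel·d = (-12)·(-12) + (0)·(0) = 144
144·t² − 288·t + 63 = 0  ⇒  m = 144² − 144·63 = 11664
m = 11664 > 0,  v_rel·d = 144 > 0  ⇒  inside

inside=yes margin=11664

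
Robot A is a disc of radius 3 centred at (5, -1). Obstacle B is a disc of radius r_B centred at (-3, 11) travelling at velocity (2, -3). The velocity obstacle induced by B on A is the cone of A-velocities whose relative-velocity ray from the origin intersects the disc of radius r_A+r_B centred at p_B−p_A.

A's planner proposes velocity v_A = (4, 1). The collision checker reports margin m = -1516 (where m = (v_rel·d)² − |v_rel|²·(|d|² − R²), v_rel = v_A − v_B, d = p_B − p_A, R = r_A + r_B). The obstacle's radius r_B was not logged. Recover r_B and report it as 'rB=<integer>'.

m = -1516
d = (-8, 12);  v_rel = (2, 4),  |v_rel|² = 20
v_rel×d = (2)·(12) − (4)·(-8) = 56
since m = R²·20 − 56²:  R² = (3136 + -1516) / 20 = 81
R = √81 = 9  ⇒  r_B = 9 − 3 = 6

rB=6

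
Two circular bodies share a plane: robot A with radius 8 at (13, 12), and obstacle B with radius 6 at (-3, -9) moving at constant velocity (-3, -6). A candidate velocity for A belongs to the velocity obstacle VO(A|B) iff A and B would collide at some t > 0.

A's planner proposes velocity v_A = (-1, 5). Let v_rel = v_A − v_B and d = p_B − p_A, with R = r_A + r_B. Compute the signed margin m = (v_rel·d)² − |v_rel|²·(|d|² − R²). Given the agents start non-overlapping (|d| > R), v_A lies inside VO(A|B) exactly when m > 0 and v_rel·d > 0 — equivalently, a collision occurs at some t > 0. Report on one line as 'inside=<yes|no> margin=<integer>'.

d = (-16, -21),  |d|² = 697;  R = 8+6 = 14,  c = 697−14² = 501
v_rel = (2, 11),  |v_rel|² = 125;  v_rel·d = (2)·(-16) + (11)·(-21) = -263
125·t² + 526·t + 501 = 0  ⇒  m = (-263)² − 125·501 = 6544
m = 6544 > 0,  v_rel·d = -263 < 0  ⇒  outside

inside=no margin=6544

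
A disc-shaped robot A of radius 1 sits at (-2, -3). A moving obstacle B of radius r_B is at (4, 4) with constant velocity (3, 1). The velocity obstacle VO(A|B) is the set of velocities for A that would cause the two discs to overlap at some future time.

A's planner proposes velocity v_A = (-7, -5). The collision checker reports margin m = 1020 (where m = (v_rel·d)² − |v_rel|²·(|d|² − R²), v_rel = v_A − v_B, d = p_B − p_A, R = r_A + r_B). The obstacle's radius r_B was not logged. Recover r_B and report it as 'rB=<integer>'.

m = 1020
d = (6, 7);  v_rel = (-10, -6),  |v_rel|² = 136
v_rel×d = (-10)·(7) − (-6)·(6) = -34
since m = R²·136 − (-34)²:  R² = (1156 + 1020) / 136 = 16
R = √16 = 4  ⇒  r_B = 4 − 1 = 3

rB=3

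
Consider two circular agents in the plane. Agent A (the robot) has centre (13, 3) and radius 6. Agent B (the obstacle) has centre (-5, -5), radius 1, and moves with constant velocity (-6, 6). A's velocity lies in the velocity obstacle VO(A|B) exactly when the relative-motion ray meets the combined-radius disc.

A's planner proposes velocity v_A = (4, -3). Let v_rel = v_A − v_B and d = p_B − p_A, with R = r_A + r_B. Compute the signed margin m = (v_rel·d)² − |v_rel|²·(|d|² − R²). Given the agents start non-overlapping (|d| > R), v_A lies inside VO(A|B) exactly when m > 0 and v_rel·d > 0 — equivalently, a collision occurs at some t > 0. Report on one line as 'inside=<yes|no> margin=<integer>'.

d = (-18, -8),  |d|² = 388;  R = 6+1 = 7,  c = 388−7² = 339
v_rel = (10, -9),  |v_rel|² = 181;  v_rel·d = (10)·(-18) + (-9)·(-8) = -108
181·t² + 216·t + 339 = 0  ⇒  m = (-108)² − 181·339 = -49695
m = -49695 < 0,  v_rel·d = -108 < 0  ⇒  outside

inside=no margin=-49695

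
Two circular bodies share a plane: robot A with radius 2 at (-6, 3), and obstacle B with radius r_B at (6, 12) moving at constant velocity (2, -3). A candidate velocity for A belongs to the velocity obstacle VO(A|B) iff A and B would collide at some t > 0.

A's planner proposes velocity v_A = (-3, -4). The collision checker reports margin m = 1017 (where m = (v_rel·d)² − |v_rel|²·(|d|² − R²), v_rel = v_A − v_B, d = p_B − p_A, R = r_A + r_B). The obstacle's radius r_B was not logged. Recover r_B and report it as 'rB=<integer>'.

m = 1017
d = (12, 9);  v_rel = (-5, -1),  |v_rel|² = 26
v_rel×d = (-5)·(9) − (-1)·(12) = -33
since m = R²·26 − (-33)²:  R² = (1089 + 1017) / 26 = 81
R = √81 = 9  ⇒  r_B = 9 − 2 = 7

rB=7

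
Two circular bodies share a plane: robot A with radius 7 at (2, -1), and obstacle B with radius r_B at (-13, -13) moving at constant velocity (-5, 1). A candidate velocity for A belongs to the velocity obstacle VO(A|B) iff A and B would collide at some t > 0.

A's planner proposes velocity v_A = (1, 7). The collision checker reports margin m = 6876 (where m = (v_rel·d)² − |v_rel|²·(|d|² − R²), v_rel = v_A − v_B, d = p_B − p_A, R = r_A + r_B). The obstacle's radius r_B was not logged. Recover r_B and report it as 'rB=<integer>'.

m = 6876
d = (-15, -12);  v_rel = (6, 6),  |v_rel|² = 72
v_rel×d = (6)·(-12) − (6)·(-15) = 18
since m = R²·72 − 18²:  R² = (324 + 6876) / 72 = 100
R = √100 = 10  ⇒  r_B = 10 − 7 = 3

rB=3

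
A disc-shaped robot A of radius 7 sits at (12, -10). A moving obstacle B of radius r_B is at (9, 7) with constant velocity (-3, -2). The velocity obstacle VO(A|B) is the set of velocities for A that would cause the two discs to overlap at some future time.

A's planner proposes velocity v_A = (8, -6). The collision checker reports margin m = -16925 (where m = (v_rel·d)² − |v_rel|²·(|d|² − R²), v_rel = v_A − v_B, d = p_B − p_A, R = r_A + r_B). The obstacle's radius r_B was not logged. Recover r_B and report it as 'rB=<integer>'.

m = -16925
d = (-3, 17);  v_rel = (11, -4),  |v_rel|² = 137
v_rel×d = (11)·(17) − (-4)·(-3) = 175
since m = R²·137 − 175²:  R² = (30625 + -16925) / 137 = 100
R = √100 = 10  ⇒  r_B = 10 − 7 = 3

rB=3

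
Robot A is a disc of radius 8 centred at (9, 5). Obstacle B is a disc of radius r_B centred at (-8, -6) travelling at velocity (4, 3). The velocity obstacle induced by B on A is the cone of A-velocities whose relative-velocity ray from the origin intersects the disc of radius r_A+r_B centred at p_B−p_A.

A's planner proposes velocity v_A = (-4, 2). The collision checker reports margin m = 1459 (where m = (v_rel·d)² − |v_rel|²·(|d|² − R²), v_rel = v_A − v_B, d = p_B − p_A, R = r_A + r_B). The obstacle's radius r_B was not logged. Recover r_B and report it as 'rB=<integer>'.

m = 1459
d = (-17, -11);  v_rel = (-8, -1),  |v_rel|² = 65
v_rel×d = (-8)·(-11) − (-1)·(-17) = 71
since m = R²·65 − 71²:  R² = (5041 + 1459) / 65 = 100
R = √100 = 10  ⇒  r_B = 10 − 8 = 2

rB=2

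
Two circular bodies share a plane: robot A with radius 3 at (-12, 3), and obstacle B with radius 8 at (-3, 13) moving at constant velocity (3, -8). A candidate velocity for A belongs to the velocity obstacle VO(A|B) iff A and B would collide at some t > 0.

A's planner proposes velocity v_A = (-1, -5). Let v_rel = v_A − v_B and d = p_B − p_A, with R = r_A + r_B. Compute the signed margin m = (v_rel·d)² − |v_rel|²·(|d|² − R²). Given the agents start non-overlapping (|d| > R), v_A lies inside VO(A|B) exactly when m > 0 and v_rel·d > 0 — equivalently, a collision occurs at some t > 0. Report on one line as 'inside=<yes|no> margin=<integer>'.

d = (9, 10),  |d|² = 181;  R = 3+8 = 11,  c = 181−11² = 60
v_rel = (-4, 3),  |v_rel|² = 25;  v_rel·d = (-4)·(9) + (3)·(10) = -6
25·t² + 12·t + 60 = 0  ⇒  m = (-6)² − 25·60 = -1464
m = -1464 < 0,  v_rel·d = -6 < 0  ⇒  outside

inside=no margin=-1464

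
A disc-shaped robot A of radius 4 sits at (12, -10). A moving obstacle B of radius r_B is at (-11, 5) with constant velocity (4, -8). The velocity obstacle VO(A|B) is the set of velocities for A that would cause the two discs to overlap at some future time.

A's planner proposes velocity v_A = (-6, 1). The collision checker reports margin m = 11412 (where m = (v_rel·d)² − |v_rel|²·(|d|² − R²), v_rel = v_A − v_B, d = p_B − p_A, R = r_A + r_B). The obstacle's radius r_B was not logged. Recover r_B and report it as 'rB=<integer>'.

m = 11412
d = (-23, 15);  v_rel = (-10, 9),  |v_rel|² = 181
v_rel×d = (-10)·(15) − (9)·(-23) = 57
since m = R²·181 − 57²:  R² = (3249 + 11412) / 181 = 81
R = √81 = 9  ⇒  r_B = 9 − 4 = 5

rB=5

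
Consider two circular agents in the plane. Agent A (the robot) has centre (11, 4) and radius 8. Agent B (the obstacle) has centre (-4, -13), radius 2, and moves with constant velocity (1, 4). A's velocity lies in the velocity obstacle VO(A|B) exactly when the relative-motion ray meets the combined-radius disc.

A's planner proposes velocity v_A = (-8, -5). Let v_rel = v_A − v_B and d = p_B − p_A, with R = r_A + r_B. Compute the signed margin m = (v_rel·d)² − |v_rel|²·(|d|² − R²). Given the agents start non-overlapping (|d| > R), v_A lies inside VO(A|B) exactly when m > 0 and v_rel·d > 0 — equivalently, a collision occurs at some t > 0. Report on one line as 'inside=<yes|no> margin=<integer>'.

d = (-15, -17),  |d|² = 514;  R = 8+2 = 10,  c = 514−10² = 414
v_rel = (-9, -9),  |v_rel|² = 162;  v_rel·d = (-9)·(-15) + (-9)·(-17) = 288
162·t² − 576·t + 414 = 0  ⇒  m = 288² − 162·414 = 15876
m = 15876 > 0,  v_rel·d = 288 > 0  ⇒  inside

inside=yes margin=15876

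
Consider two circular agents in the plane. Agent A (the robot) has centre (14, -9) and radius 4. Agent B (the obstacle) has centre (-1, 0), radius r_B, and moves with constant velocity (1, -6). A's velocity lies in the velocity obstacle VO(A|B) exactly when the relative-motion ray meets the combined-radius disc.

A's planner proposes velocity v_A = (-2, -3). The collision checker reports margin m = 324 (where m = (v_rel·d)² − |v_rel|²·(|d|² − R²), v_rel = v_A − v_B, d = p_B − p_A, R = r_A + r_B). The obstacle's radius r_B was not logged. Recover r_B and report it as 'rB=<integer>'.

m = 324
d = (-15, 9);  v_rel = (-3, 3),  |v_rel|² = 18
v_rel×d = (-3)·(9) − (3)·(-15) = 18
since m = R²·18 − 18²:  R² = (324 + 324) / 18 = 36
R = √36 = 6  ⇒  r_B = 6 − 4 = 2

rB=2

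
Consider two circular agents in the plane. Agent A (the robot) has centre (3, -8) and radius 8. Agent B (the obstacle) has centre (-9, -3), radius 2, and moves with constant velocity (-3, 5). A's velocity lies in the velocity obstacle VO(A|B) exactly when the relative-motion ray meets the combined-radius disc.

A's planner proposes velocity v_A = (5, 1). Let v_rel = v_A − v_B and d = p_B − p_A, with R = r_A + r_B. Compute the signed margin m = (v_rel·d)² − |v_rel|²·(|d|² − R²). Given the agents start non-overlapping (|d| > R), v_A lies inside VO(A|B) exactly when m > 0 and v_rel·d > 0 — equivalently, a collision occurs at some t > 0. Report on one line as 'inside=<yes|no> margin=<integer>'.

d = (-12, 5),  |d|² = 169;  R = 8+2 = 10,  c = 169−10² = 69
v_rel = (8, -4),  |v_rel|² = 80;  v_rel·d = (8)·(-12) + (-4)·(5) = -116
80·t² + 232·t + 69 = 0  ⇒  m = (-116)² − 80·69 = 7936
m = 7936 > 0,  v_rel·d = -116 < 0  ⇒  outside

inside=no margin=7936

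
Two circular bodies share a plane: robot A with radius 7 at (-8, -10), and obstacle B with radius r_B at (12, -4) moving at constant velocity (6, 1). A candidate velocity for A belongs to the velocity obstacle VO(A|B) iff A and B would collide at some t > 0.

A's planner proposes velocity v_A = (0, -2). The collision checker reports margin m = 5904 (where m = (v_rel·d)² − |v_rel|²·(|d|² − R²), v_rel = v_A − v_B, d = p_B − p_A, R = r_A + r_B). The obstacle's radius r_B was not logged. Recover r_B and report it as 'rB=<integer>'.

m = 5904
d = (20, 6);  v_rel = (-6, -3),  |v_rel|² = 45
v_rel×d = (-6)·(6) − (-3)·(20) = 24
since m = R²·45 − 24²:  R² = (576 + 5904) / 45 = 144
R = √144 = 12  ⇒  r_B = 12 − 7 = 5

rB=5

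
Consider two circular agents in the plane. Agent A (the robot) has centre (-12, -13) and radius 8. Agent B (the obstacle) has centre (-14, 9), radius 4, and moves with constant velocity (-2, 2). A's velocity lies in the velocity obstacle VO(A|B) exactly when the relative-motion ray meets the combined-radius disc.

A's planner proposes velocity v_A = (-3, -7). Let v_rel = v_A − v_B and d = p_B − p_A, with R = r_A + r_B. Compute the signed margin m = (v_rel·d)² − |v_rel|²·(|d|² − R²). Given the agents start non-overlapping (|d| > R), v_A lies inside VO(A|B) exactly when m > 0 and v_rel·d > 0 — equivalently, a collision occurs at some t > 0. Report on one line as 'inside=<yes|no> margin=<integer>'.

d = (-2, 22),  |d|² = 488;  R = 8+4 = 12,  c = 488−12² = 344
v_rel = (-1, -9),  |v_rel|² = 82;  v_rel·d = (-1)·(-2) + (-9)·(22) = -196
82·t² + 392·t + 344 = 0  ⇒  m = (-196)² − 82·344 = 10208
m = 10208 > 0,  v_rel·d = -196 < 0  ⇒  outside

inside=no margin=10208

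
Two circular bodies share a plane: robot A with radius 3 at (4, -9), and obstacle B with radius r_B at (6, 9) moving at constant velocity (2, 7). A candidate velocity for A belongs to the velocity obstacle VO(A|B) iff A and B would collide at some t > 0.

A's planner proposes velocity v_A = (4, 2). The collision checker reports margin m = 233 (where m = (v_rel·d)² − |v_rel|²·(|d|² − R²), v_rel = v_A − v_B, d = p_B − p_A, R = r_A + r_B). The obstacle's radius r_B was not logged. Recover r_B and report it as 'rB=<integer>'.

m = 233
d = (2, 18);  v_rel = (2, -5),  |v_rel|² = 29
v_rel×d = (2)·(18) − (-5)·(2) = 46
since m = R²·29 − 46²:  R² = (2116 + 233) / 29 = 81
R = √81 = 9  ⇒  r_B = 9 − 3 = 6

rB=6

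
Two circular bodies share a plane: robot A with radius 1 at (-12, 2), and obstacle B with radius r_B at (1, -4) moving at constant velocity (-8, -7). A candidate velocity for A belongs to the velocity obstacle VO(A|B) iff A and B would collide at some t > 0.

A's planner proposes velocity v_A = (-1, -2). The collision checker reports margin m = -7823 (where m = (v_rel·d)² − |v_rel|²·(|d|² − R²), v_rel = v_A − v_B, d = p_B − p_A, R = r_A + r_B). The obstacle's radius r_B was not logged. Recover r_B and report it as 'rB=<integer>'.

m = -7823
d = (13, -6);  v_rel = (7, 5),  |v_rel|² = 74
v_rel×d = (7)·(-6) − (5)·(13) = -107
since m = R²·74 − (-107)²:  R² = (11449 + -7823) / 74 = 49
R = √49 = 7  ⇒  r_B = 7 − 1 = 6

rB=6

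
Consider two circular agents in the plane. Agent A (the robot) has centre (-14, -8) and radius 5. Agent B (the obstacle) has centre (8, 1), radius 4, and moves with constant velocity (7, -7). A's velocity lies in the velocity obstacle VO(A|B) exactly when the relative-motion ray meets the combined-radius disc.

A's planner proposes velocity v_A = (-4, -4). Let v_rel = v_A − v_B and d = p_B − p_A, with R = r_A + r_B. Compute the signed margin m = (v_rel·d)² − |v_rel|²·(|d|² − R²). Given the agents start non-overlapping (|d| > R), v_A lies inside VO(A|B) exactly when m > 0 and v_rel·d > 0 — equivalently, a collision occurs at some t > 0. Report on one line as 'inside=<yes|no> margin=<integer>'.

d = (22, 9),  |d|² = 565;  R = 5+4 = 9,  c = 565−9² = 484
v_rel = (-11, 3),  |v_rel|² = 130;  v_rel·d = (-11)·(22) + (3)·(9) = -215
130·t² + 430·t + 484 = 0  ⇒  m = (-215)² − 130·484 = -16695
m = -16695 < 0,  v_rel·d = -215 < 0  ⇒  outside

inside=no margin=-16695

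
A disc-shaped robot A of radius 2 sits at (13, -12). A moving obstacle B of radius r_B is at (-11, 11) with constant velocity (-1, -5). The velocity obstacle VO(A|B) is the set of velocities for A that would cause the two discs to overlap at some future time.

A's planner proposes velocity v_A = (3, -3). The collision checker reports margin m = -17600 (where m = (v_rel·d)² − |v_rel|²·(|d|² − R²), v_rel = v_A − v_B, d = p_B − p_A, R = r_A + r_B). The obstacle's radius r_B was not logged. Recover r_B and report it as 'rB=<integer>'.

m = -17600
d = (-24, 23);  v_rel = (4, 2),  |v_rel|² = 20
v_rel×d = (4)·(23) − (2)·(-24) = 140
since m = R²·20 − 140²:  R² = (19600 + -17600) / 20 = 100
R = √100 = 10  ⇒  r_B = 10 − 2 = 8

rB=8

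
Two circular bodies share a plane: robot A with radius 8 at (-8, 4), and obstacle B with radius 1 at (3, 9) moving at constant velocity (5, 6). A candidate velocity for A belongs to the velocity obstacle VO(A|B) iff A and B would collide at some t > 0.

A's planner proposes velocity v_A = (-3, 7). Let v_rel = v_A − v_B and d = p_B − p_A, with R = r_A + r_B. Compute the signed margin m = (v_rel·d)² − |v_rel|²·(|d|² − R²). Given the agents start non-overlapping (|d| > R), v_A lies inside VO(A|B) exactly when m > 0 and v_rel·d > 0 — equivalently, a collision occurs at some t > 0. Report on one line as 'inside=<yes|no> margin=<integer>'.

d = (11, 5),  |d|² = 146;  R = 8+1 = 9,  c = 146−9² = 65
v_rel = (-8, 1),  |v_rel|² = 65;  v_rel·d = (-8)·(11) + (1)·(5) = -83
65·t² + 166·t + 65 = 0  ⇒  m = (-83)² − 65·65 = 2664
m = 2664 > 0,  v_rel·d = -83 < 0  ⇒  outside

inside=no margin=2664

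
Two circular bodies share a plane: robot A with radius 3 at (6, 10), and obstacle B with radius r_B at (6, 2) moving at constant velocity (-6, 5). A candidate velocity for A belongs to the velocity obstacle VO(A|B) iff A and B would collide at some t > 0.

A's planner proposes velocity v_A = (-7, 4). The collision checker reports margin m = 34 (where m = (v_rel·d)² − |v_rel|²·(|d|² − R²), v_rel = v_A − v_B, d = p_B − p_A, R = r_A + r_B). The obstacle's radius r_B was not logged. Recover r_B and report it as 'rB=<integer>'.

m = 34
d = (0, -8);  v_rel = (-1, -1),  |v_rel|² = 2
v_rel×d = (-1)·(-8) − (-1)·(0) = 8
since m = R²·2 − 8²:  R² = (64 + 34) / 2 = 49
R = √49 = 7  ⇒  r_B = 7 − 3 = 4

rB=4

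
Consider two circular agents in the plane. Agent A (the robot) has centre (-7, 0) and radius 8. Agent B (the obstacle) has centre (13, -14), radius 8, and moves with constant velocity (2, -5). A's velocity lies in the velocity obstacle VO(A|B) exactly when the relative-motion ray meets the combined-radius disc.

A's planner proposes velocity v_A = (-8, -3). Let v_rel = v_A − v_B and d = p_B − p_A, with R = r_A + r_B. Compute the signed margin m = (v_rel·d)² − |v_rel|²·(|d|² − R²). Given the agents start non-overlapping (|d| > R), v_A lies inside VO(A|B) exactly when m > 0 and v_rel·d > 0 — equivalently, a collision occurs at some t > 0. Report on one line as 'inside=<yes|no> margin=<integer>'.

d = (20, -14),  |d|² = 596;  R = 8+8 = 16,  c = 596−16² = 340
v_rel = (-10, 2),  |v_rel|² = 104;  v_rel·d = (-10)·(20) + (2)·(-14) = -228
104·t² + 456·t + 340 = 0  ⇒  m = (-228)² − 104·340 = 16624
m = 16624 > 0,  v_rel·d = -228 < 0  ⇒  outside

inside=no margin=16624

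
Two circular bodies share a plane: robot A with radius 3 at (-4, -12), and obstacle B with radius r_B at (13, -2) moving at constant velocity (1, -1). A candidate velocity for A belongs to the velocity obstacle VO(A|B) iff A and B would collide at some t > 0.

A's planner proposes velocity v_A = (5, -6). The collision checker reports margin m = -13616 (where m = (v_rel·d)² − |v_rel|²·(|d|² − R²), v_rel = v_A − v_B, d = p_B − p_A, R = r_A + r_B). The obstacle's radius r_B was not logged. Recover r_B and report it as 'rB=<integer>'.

m = -13616
d = (17, 10);  v_rel = (4, -5),  |v_rel|² = 41
v_rel×d = (4)·(10) − (-5)·(17) = 125
since m = R²·41 − 125²:  R² = (15625 + -13616) / 41 = 49
R = √49 = 7  ⇒  r_B = 7 − 3 = 4

rB=4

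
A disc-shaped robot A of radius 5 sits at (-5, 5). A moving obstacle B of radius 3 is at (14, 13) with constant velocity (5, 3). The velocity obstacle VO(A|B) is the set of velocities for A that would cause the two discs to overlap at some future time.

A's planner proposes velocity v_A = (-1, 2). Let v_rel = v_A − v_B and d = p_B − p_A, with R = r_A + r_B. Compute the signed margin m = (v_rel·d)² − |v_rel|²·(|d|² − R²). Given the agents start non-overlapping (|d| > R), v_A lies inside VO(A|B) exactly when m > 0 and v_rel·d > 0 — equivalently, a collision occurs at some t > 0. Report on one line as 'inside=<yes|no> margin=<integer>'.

d = (19, 8),  |d|² = 425;  R = 5+3 = 8,  c = 425−8² = 361
v_rel = (-6, -1),  |v_rel|² = 37;  v_rel·d = (-6)·(19) + (-1)·(8) = -122
37·t² + 244·t + 361 = 0  ⇒  m = (-122)² − 37·361 = 1527
m = 1527 > 0,  v_rel·d = -122 < 0  ⇒  outside

inside=no margin=1527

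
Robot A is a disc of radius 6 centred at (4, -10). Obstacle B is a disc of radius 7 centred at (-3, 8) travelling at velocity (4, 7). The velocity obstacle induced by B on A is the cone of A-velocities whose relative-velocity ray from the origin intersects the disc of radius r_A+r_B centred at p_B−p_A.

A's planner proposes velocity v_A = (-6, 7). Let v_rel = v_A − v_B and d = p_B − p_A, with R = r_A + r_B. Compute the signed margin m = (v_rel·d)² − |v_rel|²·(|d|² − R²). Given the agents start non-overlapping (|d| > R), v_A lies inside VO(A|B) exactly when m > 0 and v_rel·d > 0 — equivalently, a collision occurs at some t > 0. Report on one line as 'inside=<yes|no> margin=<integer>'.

d = (-7, 18),  |d|² = 373;  R = 6+7 = 13,  c = 373−13² = 204
v_rel = (-10, 0),  |v_rel|² = 100;  v_rel·d = (-10)·(-7) + (0)·(18) = 70
100·t² − 140·t + 204 = 0  ⇒  m = 70² − 100·204 = -15500
m = -15500 < 0,  v_rel·d = 70 > 0  ⇒  outside

inside=no margin=-15500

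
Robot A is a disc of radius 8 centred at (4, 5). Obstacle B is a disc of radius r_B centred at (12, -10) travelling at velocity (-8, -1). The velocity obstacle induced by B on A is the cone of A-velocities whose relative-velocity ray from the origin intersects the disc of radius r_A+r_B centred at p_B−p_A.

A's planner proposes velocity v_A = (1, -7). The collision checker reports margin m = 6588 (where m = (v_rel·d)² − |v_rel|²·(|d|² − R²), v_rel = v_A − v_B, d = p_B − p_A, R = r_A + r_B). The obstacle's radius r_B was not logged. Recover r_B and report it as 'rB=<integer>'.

m = 6588
d = (8, -15);  v_rel = (9, -6),  |v_rel|² = 117
v_rel×d = (9)·(-15) − (-6)·(8) = -87
since m = R²·117 − (-87)²:  R² = (7569 + 6588) / 117 = 121
R = √121 = 11  ⇒  r_B = 11 − 8 = 3

rB=3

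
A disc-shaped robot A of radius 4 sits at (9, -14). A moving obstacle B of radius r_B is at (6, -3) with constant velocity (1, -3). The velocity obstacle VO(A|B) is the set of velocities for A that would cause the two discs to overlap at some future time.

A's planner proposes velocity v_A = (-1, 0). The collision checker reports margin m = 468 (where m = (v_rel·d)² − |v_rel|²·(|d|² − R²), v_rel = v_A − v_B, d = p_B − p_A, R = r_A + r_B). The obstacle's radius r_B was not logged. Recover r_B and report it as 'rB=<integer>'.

m = 468
d = (-3, 11);  v_rel = (-2, 3),  |v_rel|² = 13
v_rel×d = (-2)·(11) − (3)·(-3) = -13
since m = R²·13 − (-13)²:  R² = (169 + 468) / 13 = 49
R = √49 = 7  ⇒  r_B = 7 − 4 = 3

rB=3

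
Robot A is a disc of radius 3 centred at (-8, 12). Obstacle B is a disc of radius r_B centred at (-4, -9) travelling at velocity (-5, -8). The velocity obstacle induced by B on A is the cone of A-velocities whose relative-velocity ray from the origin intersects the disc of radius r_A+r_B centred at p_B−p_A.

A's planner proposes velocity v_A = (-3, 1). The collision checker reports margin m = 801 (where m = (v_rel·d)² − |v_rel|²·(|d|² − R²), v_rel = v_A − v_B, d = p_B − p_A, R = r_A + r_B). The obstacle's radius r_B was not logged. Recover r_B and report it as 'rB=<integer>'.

m = 801
d = (4, -21);  v_rel = (2, 9),  |v_rel|² = 85
v_rel×d = (2)·(-21) − (9)·(4) = -78
since m = R²·85 − (-78)²:  R² = (6084 + 801) / 85 = 81
R = √81 = 9  ⇒  r_B = 9 − 3 = 6

rB=6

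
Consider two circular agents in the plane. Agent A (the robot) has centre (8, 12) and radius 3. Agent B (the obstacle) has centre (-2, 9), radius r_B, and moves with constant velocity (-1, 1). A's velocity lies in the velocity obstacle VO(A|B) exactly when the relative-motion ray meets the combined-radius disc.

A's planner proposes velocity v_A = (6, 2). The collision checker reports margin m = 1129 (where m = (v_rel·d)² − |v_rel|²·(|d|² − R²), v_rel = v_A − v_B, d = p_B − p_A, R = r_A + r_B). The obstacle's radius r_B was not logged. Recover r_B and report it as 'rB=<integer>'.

m = 1129
d = (-10, -3);  v_rel = (7, 1),  |v_rel|² = 50
v_rel×d = (7)·(-3) − (1)·(-10) = -11
since m = R²·50 − (-11)²:  R² = (121 + 1129) / 50 = 25
R = √25 = 5  ⇒  r_B = 5 − 3 = 2

rB=2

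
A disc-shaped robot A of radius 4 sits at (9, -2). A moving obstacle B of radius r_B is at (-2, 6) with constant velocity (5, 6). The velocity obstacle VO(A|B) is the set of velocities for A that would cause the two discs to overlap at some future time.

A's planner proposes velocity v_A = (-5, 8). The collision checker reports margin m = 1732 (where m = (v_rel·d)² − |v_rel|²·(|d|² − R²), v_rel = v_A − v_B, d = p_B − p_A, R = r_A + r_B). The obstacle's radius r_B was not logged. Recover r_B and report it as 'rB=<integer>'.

m = 1732
d = (-11, 8);  v_rel = (-10, 2),  |v_rel|² = 104
v_rel×d = (-10)·(8) − (2)·(-11) = -58
since m = R²·104 − (-58)²:  R² = (3364 + 1732) / 104 = 49
R = √49 = 7  ⇒  r_B = 7 − 4 = 3

rB=3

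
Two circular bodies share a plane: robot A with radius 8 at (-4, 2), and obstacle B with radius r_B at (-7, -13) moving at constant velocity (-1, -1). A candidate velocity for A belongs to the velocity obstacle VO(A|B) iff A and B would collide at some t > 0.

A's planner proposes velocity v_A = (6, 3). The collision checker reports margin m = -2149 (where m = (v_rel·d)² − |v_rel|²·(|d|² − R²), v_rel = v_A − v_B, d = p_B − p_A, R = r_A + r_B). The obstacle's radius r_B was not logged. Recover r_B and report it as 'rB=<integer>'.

m = -2149
d = (-3, -15);  v_rel = (7, 4),  |v_rel|² = 65
v_rel×d = (7)·(-15) − (4)·(-3) = -93
since m = R²·65 − (-93)²:  R² = (8649 + -2149) / 65 = 100
R = √100 = 10  ⇒  r_B = 10 − 8 = 2

rB=2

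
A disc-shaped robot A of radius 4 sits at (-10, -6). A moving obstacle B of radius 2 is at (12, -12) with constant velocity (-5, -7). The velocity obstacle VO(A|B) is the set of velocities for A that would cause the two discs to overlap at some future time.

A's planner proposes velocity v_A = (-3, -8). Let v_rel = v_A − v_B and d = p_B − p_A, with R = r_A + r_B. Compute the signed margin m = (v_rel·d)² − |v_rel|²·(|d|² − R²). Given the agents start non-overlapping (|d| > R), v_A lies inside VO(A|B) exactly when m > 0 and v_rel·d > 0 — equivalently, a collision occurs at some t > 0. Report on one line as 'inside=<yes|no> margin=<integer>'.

d = (22, -6),  |d|² = 520;  R = 4+2 = 6,  c = 520−6² = 484
v_rel = (2, -1),  |v_rel|² = 5;  v_rel·d = (2)·(22) + (-1)·(-6) = 50
5·t² − 100·t + 484 = 0  ⇒  m = 50² − 5·484 = 80
m = 80 > 0,  v_rel·d = 50 > 0  ⇒  inside

inside=yes margin=80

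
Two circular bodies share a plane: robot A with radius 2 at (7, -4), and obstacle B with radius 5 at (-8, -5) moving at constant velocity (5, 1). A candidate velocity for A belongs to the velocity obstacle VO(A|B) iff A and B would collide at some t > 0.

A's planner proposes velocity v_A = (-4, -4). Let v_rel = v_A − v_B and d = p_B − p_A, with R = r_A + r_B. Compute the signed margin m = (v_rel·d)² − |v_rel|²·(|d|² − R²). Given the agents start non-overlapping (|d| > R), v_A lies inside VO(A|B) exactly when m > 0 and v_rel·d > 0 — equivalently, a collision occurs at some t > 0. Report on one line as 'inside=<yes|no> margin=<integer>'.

d = (-15, -1),  |d|² = 226;  R = 2+5 = 7,  c = 226−7² = 177
v_rel = (-9, -5),  |v_rel|² = 106;  v_rel·d = (-9)·(-15) + (-5)·(-1) = 140
106·t² − 280·t + 177 = 0  ⇒  m = 140² − 106·177 = 838
m = 838 > 0,  v_rel·d = 140 > 0  ⇒  inside

inside=yes margin=838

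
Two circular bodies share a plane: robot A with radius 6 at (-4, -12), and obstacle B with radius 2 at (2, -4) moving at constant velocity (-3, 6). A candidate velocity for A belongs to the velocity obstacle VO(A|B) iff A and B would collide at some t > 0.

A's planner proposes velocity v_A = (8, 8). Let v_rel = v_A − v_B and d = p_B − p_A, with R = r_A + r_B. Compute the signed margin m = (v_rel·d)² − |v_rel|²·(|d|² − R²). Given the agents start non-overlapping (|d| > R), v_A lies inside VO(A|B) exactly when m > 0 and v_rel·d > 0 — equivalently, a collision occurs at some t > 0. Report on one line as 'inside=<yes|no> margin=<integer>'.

d = (6, 8),  |d|² = 100;  R = 6+2 = 8,  c = 100−8² = 36
v_rel = (11, 2),  |v_rel|² = 125;  v_rel·d = (11)·(6) + (2)·(8) = 82
125·t² − 164·t + 36 = 0  ⇒  m = 82² − 125·36 = 2224
m = 2224 > 0,  v_rel·d = 82 > 0  ⇒  inside

inside=yes margin=2224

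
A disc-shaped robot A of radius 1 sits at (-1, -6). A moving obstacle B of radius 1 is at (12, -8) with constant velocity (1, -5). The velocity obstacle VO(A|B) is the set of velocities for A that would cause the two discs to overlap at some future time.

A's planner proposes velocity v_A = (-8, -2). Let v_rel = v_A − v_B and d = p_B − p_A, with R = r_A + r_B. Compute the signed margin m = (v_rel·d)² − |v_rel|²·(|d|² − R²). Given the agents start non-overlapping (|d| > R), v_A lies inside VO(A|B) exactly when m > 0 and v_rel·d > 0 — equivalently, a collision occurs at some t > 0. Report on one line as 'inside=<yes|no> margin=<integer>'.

d = (13, -2),  |d|² = 173;  R = 1+1 = 2,  c = 173−2² = 169
v_rel = (-9, 3),  |v_rel|² = 90;  v_rel·d = (-9)·(13) + (3)·(-2) = -123
90·t² + 246·t + 169 = 0  ⇒  m = (-123)² − 90·169 = -81
m = -81 < 0,  v_rel·d = -123 < 0  ⇒  outside

inside=no margin=-81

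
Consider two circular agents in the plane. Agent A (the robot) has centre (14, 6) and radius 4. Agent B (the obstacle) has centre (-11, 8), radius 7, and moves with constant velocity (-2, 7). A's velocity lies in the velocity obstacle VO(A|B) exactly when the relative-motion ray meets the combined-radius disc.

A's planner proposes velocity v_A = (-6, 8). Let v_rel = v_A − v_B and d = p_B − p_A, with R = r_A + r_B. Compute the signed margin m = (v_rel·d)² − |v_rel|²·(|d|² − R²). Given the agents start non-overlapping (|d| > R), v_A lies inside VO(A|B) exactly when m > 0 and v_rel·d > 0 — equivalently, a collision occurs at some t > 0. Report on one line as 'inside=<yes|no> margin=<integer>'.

d = (-25, 2),  |d|² = 629;  R = 4+7 = 11,  c = 629−11² = 508
v_rel = (-4, 1),  |v_rel|² = 17;  v_rel·d = (-4)·(-25) + (1)·(2) = 102
17·t² − 204·t + 508 = 0  ⇒  m = 102² − 17·508 = 1768
m = 1768 > 0,  v_rel·d = 102 > 0  ⇒  inside

inside=yes margin=1768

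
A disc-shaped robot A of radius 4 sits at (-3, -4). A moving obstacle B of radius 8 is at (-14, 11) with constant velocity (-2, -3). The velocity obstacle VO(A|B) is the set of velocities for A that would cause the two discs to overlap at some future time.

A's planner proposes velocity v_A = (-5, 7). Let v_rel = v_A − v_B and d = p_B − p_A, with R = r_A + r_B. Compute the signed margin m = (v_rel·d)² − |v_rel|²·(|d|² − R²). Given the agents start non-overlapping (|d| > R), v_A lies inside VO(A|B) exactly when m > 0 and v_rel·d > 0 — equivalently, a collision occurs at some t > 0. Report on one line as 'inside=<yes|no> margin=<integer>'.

d = (-11, 15),  |d|² = 346;  R = 4+8 = 12,  c = 346−12² = 202
v_rel = (-3, 10),  |v_rel|² = 109;  v_rel·d = (-3)·(-11) + (10)·(15) = 183
109·t² − 366·t + 202 = 0  ⇒  m = 183² − 109·202 = 11471
m = 11471 > 0,  v_rel·d = 183 > 0  ⇒  inside

inside=yes margin=11471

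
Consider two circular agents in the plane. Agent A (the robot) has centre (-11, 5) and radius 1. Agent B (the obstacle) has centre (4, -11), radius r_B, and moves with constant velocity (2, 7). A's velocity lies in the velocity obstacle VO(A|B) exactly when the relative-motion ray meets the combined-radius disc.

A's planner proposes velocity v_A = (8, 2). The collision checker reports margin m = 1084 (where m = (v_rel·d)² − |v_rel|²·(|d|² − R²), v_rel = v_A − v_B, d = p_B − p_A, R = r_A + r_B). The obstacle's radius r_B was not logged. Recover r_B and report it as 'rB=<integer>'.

m = 1084
d = (15, -16);  v_rel = (6, -5),  |v_rel|² = 61
v_rel×d = (6)·(-16) − (-5)·(15) = -21
since m = R²·61 − (-21)²:  R² = (441 + 1084) / 61 = 25
R = √25 = 5  ⇒  r_B = 5 − 1 = 4

rB=4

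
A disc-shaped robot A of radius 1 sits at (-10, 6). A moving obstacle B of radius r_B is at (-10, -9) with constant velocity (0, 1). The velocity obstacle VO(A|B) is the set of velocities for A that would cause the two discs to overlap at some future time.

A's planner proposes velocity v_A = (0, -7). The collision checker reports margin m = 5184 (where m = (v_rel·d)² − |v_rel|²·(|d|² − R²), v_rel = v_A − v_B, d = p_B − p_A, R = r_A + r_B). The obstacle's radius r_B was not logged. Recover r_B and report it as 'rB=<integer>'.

m = 5184
d = (0, -15);  v_rel = (0, -8),  |v_rel|² = 64
v_rel×d = (0)·(-15) − (-8)·(0) = 0
since m = R²·64 − 0²:  R² = (0 + 5184) / 64 = 81
R = √81 = 9  ⇒  r_B = 9 − 1 = 8

rB=8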